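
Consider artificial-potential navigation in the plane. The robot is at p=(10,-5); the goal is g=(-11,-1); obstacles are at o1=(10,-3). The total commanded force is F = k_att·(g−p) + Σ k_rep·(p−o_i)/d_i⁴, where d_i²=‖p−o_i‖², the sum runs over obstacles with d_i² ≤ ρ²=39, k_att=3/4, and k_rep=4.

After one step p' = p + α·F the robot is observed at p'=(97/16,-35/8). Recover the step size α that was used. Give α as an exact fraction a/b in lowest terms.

α = 1/4

F_att = 3/4·(g−p) = 3/4·(-21,4) = (-15.7500,3.0000)
o1: d²=4 ≤ ρ²=39; F_rep = 4·(0,-2)/4² = (0.0000,-0.5000)
F = F_att + ΣF_rep = (-15.7500,2.5000)
Δp = p'−p = (-3.9375,0.6250); α = Δx/Fx = (-63/16) / (-63/4) = 1/4
check: Δy/Fy = (5/8) / (5/2) = 1/4 ✓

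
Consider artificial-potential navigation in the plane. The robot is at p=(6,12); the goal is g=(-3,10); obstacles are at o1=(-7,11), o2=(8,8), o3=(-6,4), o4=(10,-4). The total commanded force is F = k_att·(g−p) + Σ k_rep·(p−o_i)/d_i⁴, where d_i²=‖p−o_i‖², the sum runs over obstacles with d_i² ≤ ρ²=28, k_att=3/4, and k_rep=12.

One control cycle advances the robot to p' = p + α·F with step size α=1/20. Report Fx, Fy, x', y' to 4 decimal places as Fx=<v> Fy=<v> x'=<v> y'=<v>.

F_att = 3/4·(g−p) = 3/4·(-9,-2) = (-6.7500,-1.5000)
o1: d²=170 > ρ²=28 → inactive
o2: d²=20 ≤ ρ²=28; F_rep = 12·(-2,4)/20² = (-0.0600,0.1200)
o3: d²=208 > ρ²=28 → inactive
o4: d²=272 > ρ²=28 → inactive
F = F_att + ΣF_rep = (-6.8100,-1.3800)
p' = p + 1/20·F = (5.6595,11.9310)

Fx=-6.8100 Fy=-1.3800 x'=5.6595 y'=11.9310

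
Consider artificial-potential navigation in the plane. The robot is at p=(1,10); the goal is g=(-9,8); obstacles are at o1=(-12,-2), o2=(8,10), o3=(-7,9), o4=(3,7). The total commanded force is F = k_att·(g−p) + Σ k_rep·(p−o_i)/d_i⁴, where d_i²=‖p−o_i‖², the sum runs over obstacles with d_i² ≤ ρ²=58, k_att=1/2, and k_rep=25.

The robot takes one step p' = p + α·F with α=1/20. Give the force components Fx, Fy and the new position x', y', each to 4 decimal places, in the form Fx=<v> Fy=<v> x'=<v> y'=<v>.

Fx=-5.3687 Fy=-0.5562 x'=0.7316 y'=9.9722

F_att = 1/2·(g−p) = 1/2·(-10,-2) = (-5.0000,-1.0000)
o1: d²=313 > ρ²=58 → inactive
o2: d²=49 ≤ ρ²=58; F_rep = 25·(-7,0)/49² = (-0.0729,0.0000)
o3: d²=65 > ρ²=58 → inactive
o4: d²=13 ≤ ρ²=58; F_rep = 25·(-2,3)/13² = (-0.2959,0.4438)
F = F_att + ΣF_rep = (-5.3687,-0.5562)
p' = p + 1/20·F = (0.7316,9.9722)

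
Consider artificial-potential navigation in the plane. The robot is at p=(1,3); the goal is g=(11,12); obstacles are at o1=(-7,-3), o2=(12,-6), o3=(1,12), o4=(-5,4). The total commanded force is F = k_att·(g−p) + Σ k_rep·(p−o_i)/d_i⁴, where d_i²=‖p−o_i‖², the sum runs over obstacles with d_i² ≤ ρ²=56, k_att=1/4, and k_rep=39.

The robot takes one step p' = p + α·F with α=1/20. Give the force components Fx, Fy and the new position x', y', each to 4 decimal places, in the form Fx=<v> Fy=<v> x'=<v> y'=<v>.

F_att = 1/4·(g−p) = 1/4·(10,9) = (2.5000,2.2500)
o1: d²=100 > ρ²=56 → inactive
o2: d²=202 > ρ²=56 → inactive
o3: d²=81 > ρ²=56 → inactive
o4: d²=37 ≤ ρ²=56; F_rep = 39·(6,-1)/37² = (0.1709,-0.0285)
F = F_att + ΣF_rep = (2.6709,2.2215)
p' = p + 1/20·F = (1.1335,3.1111)

Fx=2.6709 Fy=2.2215 x'=1.1335 y'=3.1111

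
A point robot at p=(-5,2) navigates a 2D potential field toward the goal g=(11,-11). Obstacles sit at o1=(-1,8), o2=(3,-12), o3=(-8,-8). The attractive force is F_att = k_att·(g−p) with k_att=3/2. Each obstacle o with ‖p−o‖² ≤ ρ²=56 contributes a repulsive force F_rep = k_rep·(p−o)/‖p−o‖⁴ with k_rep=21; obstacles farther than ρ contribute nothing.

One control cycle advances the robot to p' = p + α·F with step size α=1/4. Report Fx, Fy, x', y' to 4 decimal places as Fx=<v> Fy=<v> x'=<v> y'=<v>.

Fx=23.9689 Fy=-19.5466 x'=0.9922 y'=-2.8866

F_att = 3/2·(g−p) = 3/2·(16,-13) = (24.0000,-19.5000)
o1: d²=52 ≤ ρ²=56; F_rep = 21·(-4,-6)/52² = (-0.0311,-0.0466)
o2: d²=260 > ρ²=56 → inactive
o3: d²=109 > ρ²=56 → inactive
F = F_att + ΣF_rep = (23.9689,-19.5466)
p' = p + 1/4·F = (0.9922,-2.8866)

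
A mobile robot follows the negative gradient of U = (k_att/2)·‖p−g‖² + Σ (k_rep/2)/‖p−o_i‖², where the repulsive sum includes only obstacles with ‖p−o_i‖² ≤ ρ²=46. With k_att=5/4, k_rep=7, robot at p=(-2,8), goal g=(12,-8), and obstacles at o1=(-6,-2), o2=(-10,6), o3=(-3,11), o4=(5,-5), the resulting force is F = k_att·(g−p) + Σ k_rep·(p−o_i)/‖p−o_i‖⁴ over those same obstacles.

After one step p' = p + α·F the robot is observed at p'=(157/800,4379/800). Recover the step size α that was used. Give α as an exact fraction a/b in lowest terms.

α = 1/8

F_att = 5/4·(g−p) = 5/4·(14,-16) = (17.5000,-20.0000)
o1: d²=116 > ρ²=46 → inactive
o2: d²=68 > ρ²=46 → inactive
o3: d²=10 ≤ ρ²=46; F_rep = 7·(1,-3)/10² = (0.0700,-0.2100)
o4: d²=218 > ρ²=46 → inactive
F = F_att + ΣF_rep = (17.5700,-20.2100)
Δp = p'−p = (2.1963,-2.5263); α = Δx/Fx = (1757/800) / (1757/100) = 1/8
check: Δy/Fy = (-2021/800) / (-2021/100) = 1/8 ✓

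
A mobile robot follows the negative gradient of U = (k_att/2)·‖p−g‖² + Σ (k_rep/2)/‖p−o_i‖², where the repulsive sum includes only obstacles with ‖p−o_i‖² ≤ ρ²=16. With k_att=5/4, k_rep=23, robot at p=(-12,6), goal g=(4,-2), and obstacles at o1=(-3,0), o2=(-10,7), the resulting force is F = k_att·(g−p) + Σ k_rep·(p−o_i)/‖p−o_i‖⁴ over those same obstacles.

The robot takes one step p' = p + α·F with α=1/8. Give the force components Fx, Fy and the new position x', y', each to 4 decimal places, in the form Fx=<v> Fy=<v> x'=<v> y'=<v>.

Fx=18.1600 Fy=-10.9200 x'=-9.7300 y'=4.6350

F_att = 5/4·(g−p) = 5/4·(16,-8) = (20.0000,-10.0000)
o1: d²=117 > ρ²=16 → inactive
o2: d²=5 ≤ ρ²=16; F_rep = 23·(-2,-1)/5² = (-1.8400,-0.9200)
F = F_att + ΣF_rep = (18.1600,-10.9200)
p' = p + 1/8·F = (-9.7300,4.6350)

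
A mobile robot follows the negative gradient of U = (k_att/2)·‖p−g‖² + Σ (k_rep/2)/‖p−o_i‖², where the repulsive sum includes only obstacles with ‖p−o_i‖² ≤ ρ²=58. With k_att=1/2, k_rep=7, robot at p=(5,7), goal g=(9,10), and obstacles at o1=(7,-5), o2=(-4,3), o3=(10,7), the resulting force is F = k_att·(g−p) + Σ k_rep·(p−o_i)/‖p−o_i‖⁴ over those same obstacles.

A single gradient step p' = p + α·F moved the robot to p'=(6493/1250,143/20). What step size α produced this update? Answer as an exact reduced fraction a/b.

α = 1/10

F_att = 1/2·(g−p) = 1/2·(4,3) = (2.0000,1.5000)
o1: d²=148 > ρ²=58 → inactive
o2: d²=97 > ρ²=58 → inactive
o3: d²=25 ≤ ρ²=58; F_rep = 7·(-5,0)/25² = (-0.0560,0.0000)
F = F_att + ΣF_rep = (1.9440,1.5000)
Δp = p'−p = (0.1944,0.1500); α = Δx/Fx = (243/1250) / (243/125) = 1/10
check: Δy/Fy = (3/20) / (3/2) = 1/10 ✓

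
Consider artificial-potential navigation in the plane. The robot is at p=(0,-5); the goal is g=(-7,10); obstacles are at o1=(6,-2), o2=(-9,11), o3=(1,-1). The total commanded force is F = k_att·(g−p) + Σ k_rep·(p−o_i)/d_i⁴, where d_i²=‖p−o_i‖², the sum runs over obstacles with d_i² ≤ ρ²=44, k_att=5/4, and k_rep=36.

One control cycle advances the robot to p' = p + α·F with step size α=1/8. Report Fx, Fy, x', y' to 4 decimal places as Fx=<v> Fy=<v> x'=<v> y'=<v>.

Fx=-8.8746 Fy=18.2517 x'=-1.1093 y'=-2.7185

F_att = 5/4·(g−p) = 5/4·(-7,15) = (-8.7500,18.7500)
o1: d²=45 > ρ²=44 → inactive
o2: d²=337 > ρ²=44 → inactive
o3: d²=17 ≤ ρ²=44; F_rep = 36·(-1,-4)/17² = (-0.1246,-0.4983)
F = F_att + ΣF_rep = (-8.8746,18.2517)
p' = p + 1/8·F = (-1.1093,-2.7185)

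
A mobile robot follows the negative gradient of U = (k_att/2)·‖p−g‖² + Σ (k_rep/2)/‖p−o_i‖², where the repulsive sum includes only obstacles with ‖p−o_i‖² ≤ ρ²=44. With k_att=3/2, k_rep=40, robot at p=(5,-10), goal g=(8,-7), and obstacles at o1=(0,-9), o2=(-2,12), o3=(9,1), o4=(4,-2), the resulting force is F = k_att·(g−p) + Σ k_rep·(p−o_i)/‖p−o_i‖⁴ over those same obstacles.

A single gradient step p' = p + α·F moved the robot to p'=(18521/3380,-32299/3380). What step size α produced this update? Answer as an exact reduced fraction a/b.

F_att = 3/2·(g−p) = 3/2·(3,3) = (4.5000,4.5000)
o1: d²=26 ≤ ρ²=44; F_rep = 40·(5,-1)/26² = (0.2959,-0.0592)
o2: d²=533 > ρ²=44 → inactive
o3: d²=137 > ρ²=44 → inactive
o4: d²=65 > ρ²=44 → inactive
F = F_att + ΣF_rep = (4.7959,4.4408)
Δp = p'−p = (0.4796,0.4441); α = Δx/Fx = (1621/3380) / (1621/338) = 1/10
check: Δy/Fy = (1501/3380) / (1501/338) = 1/10 ✓

α = 1/10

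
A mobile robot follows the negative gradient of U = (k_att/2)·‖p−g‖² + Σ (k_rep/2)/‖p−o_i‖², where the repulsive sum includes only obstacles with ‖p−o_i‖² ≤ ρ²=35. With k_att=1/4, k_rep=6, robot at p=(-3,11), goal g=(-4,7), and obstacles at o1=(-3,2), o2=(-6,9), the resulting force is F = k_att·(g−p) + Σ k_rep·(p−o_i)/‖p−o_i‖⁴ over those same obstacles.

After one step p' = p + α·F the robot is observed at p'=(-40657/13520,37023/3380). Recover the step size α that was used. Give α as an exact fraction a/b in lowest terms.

F_att = 1/4·(g−p) = 1/4·(-1,-4) = (-0.2500,-1.0000)
o1: d²=81 > ρ²=35 → inactive
o2: d²=13 ≤ ρ²=35; F_rep = 6·(3,2)/13² = (0.1065,0.0710)
F = F_att + ΣF_rep = (-0.1435,-0.9290)
Δp = p'−p = (-0.0072,-0.0464); α = Δx/Fx = (-97/13520) / (-97/676) = 1/20
check: Δy/Fy = (-157/3380) / (-157/169) = 1/20 ✓

α = 1/20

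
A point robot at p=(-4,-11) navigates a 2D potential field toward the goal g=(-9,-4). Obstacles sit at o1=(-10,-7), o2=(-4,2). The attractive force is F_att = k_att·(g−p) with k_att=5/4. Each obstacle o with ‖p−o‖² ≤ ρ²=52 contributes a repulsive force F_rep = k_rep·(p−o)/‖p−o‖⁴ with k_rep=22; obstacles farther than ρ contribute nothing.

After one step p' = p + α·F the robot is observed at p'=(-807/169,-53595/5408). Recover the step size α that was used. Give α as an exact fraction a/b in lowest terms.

α = 1/8

F_att = 5/4·(g−p) = 5/4·(-5,7) = (-6.2500,8.7500)
o1: d²=52 ≤ ρ²=52; F_rep = 22·(6,-4)/52² = (0.0488,-0.0325)
o2: d²=169 > ρ²=52 → inactive
F = F_att + ΣF_rep = (-6.2012,8.7175)
Δp = p'−p = (-0.7751,1.0897); α = Δx/Fx = (-131/169) / (-1048/169) = 1/8
check: Δy/Fy = (5893/5408) / (5893/676) = 1/8 ✓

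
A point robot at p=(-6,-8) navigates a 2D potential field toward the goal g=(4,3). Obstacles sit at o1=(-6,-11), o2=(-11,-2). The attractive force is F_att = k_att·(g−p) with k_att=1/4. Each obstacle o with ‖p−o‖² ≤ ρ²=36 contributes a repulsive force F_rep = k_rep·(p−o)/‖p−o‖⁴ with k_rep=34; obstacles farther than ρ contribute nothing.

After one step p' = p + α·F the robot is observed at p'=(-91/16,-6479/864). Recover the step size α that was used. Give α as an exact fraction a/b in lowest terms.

α = 1/8

F_att = 1/4·(g−p) = 1/4·(10,11) = (2.5000,2.7500)
o1: d²=9 ≤ ρ²=36; F_rep = 34·(0,3)/9² = (0.0000,1.2593)
o2: d²=61 > ρ²=36 → inactive
F = F_att + ΣF_rep = (2.5000,4.0093)
Δp = p'−p = (0.3125,0.5012); α = Δx/Fx = (5/16) / (5/2) = 1/8
check: Δy/Fy = (433/864) / (433/108) = 1/8 ✓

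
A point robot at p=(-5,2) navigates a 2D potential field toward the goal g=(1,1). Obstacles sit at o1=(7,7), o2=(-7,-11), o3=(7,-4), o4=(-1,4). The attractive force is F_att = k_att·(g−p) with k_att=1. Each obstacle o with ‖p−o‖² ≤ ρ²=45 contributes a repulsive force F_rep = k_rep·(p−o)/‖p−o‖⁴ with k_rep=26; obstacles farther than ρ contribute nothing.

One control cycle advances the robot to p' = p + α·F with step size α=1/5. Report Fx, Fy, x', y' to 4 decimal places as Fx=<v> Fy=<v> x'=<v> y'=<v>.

F_att = 1·(g−p) = 1·(6,-1) = (6.0000,-1.0000)
o1: d²=169 > ρ²=45 → inactive
o2: d²=173 > ρ²=45 → inactive
o3: d²=180 > ρ²=45 → inactive
o4: d²=20 ≤ ρ²=45; F_rep = 26·(-4,-2)/20² = (-0.2600,-0.1300)
F = F_att + ΣF_rep = (5.7400,-1.1300)
p' = p + 1/5·F = (-3.8520,1.7740)

Fx=5.7400 Fy=-1.1300 x'=-3.8520 y'=1.7740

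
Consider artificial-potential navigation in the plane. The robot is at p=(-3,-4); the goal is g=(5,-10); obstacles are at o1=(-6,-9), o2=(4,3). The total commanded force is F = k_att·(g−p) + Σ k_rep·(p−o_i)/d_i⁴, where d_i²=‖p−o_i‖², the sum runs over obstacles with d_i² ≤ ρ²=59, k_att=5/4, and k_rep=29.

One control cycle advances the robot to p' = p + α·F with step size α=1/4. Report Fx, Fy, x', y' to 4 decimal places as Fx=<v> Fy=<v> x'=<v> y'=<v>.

Fx=10.0753 Fy=-7.3746 x'=-0.4812 y'=-5.8436

F_att = 5/4·(g−p) = 5/4·(8,-6) = (10.0000,-7.5000)
o1: d²=34 ≤ ρ²=59; F_rep = 29·(3,5)/34² = (0.0753,0.1254)
o2: d²=98 > ρ²=59 → inactive
F = F_att + ΣF_rep = (10.0753,-7.3746)
p' = p + 1/4·F = (-0.4812,-5.8436)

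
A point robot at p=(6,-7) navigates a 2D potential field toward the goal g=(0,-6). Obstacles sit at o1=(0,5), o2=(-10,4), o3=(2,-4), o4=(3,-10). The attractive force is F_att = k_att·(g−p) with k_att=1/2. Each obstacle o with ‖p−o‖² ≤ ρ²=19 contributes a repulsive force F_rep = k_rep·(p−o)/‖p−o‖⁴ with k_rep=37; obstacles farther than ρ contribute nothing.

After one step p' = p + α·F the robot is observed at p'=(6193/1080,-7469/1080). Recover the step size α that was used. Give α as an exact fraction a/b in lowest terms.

F_att = 1/2·(g−p) = 1/2·(-6,1) = (-3.0000,0.5000)
o1: d²=180 > ρ²=19 → inactive
o2: d²=377 > ρ²=19 → inactive
o3: d²=25 > ρ²=19 → inactive
o4: d²=18 ≤ ρ²=19; F_rep = 37·(3,3)/18² = (0.3426,0.3426)
F = F_att + ΣF_rep = (-2.6574,0.8426)
Δp = p'−p = (-0.2657,0.0843); α = Δx/Fx = (-287/1080) / (-287/108) = 1/10
check: Δy/Fy = (91/1080) / (91/108) = 1/10 ✓

α = 1/10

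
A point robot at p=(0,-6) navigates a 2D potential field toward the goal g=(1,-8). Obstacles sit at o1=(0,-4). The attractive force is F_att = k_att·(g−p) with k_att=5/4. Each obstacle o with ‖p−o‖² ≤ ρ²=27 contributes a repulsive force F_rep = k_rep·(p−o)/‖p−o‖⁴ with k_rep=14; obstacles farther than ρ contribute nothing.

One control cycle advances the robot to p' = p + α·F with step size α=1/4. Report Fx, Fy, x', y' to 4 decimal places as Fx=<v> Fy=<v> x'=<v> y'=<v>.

F_att = 5/4·(g−p) = 5/4·(1,-2) = (1.2500,-2.5000)
o1: d²=4 ≤ ρ²=27; F_rep = 14·(0,-2)/4² = (0.0000,-1.7500)
F = F_att + ΣF_rep = (1.2500,-4.2500)
p' = p + 1/4·F = (0.3125,-7.0625)

Fx=1.2500 Fy=-4.2500 x'=0.3125 y'=-7.0625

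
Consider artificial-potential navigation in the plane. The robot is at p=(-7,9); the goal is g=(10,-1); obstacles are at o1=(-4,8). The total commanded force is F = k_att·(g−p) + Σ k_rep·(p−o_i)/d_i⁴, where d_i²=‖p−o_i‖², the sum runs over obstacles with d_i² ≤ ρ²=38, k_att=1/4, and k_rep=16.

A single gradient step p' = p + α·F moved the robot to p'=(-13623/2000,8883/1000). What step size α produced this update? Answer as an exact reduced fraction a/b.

α = 1/20

F_att = 1/4·(g−p) = 1/4·(17,-10) = (4.2500,-2.5000)
o1: d²=10 ≤ ρ²=38; F_rep = 16·(-3,1)/10² = (-0.4800,0.1600)
F = F_att + ΣF_rep = (3.7700,-2.3400)
Δp = p'−p = (0.1885,-0.1170); α = Δx/Fx = (377/2000) / (377/100) = 1/20
check: Δy/Fy = (-117/1000) / (-117/50) = 1/20 ✓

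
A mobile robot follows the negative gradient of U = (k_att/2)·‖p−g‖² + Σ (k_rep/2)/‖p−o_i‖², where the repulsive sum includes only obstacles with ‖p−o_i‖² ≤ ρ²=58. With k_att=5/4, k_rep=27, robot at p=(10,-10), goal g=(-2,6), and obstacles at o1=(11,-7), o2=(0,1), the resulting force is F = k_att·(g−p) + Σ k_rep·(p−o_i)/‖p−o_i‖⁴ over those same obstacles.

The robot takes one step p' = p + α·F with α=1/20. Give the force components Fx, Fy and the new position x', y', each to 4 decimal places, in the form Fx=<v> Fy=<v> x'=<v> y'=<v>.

Fx=-15.2700 Fy=19.1900 x'=9.2365 y'=-9.0405

F_att = 5/4·(g−p) = 5/4·(-12,16) = (-15.0000,20.0000)
o1: d²=10 ≤ ρ²=58; F_rep = 27·(-1,-3)/10² = (-0.2700,-0.8100)
o2: d²=221 > ρ²=58 → inactive
F = F_att + ΣF_rep = (-15.2700,19.1900)
p' = p + 1/20·F = (9.2365,-9.0405)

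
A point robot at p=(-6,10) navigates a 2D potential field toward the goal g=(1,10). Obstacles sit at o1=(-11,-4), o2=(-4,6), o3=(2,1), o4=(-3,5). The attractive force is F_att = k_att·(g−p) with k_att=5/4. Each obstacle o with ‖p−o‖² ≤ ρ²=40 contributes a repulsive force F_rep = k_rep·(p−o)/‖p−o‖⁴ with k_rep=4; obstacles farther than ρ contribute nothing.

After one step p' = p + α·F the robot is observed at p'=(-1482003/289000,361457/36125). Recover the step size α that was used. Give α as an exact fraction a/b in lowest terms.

F_att = 5/4·(g−p) = 5/4·(7,0) = (8.7500,0.0000)
o1: d²=221 > ρ²=40 → inactive
o2: d²=20 ≤ ρ²=40; F_rep = 4·(-2,4)/20² = (-0.0200,0.0400)
o3: d²=145 > ρ²=40 → inactive
o4: d²=34 ≤ ρ²=40; F_rep = 4·(-3,5)/34² = (-0.0104,0.0173)
F = F_att + ΣF_rep = (8.7196,0.0573)
Δp = p'−p = (0.8720,0.0057); α = Δx/Fx = (251997/289000) / (251997/28900) = 1/10
check: Δy/Fy = (207/36125) / (414/7225) = 1/10 ✓

α = 1/10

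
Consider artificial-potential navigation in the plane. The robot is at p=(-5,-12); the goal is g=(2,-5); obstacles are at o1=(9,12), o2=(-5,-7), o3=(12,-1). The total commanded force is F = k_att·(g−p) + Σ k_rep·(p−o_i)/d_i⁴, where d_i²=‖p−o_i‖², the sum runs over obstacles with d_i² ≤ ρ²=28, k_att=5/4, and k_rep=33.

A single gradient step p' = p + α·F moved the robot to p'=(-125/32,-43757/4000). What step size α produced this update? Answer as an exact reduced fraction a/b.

α = 1/8

F_att = 5/4·(g−p) = 5/4·(7,7) = (8.7500,8.7500)
o1: d²=772 > ρ²=28 → inactive
o2: d²=25 ≤ ρ²=28; F_rep = 33·(0,-5)/25² = (0.0000,-0.2640)
o3: d²=410 > ρ²=28 → inactive
F = F_att + ΣF_rep = (8.7500,8.4860)
Δp = p'−p = (1.0938,1.0608); α = Δx/Fx = (35/32) / (35/4) = 1/8
check: Δy/Fy = (4243/4000) / (4243/500) = 1/8 ✓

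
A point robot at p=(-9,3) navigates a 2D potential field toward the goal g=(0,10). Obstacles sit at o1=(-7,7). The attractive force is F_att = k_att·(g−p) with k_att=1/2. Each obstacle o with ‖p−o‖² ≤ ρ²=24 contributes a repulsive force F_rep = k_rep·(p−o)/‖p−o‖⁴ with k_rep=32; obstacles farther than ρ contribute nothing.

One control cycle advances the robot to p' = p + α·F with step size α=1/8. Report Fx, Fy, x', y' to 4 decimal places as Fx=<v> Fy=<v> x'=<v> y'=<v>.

Fx=4.3400 Fy=3.1800 x'=-8.4575 y'=3.3975

F_att = 1/2·(g−p) = 1/2·(9,7) = (4.5000,3.5000)
o1: d²=20 ≤ ρ²=24; F_rep = 32·(-2,-4)/20² = (-0.1600,-0.3200)
F = F_att + ΣF_rep = (4.3400,3.1800)
p' = p + 1/8·F = (-8.4575,3.3975)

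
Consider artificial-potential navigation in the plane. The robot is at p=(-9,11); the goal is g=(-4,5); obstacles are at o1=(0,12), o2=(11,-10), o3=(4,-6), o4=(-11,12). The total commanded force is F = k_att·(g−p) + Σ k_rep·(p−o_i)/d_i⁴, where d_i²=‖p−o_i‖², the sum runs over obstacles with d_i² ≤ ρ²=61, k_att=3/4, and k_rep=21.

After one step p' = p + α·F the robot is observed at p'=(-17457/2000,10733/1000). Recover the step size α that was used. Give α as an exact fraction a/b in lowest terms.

F_att = 3/4·(g−p) = 3/4·(5,-6) = (3.7500,-4.5000)
o1: d²=82 > ρ²=61 → inactive
o2: d²=841 > ρ²=61 → inactive
o3: d²=458 > ρ²=61 → inactive
o4: d²=5 ≤ ρ²=61; F_rep = 21·(2,-1)/5² = (1.6800,-0.8400)
F = F_att + ΣF_rep = (5.4300,-5.3400)
Δp = p'−p = (0.2715,-0.2670); α = Δx/Fx = (543/2000) / (543/100) = 1/20
check: Δy/Fy = (-267/1000) / (-267/50) = 1/20 ✓

α = 1/20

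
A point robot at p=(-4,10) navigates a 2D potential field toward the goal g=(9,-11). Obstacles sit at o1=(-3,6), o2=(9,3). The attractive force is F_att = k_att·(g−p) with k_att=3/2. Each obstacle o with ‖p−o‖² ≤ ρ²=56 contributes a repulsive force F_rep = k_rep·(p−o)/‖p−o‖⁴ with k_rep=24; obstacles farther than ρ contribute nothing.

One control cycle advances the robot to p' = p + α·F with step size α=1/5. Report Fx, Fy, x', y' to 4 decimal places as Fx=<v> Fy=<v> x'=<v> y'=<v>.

Fx=19.4170 Fy=-31.1678 x'=-0.1166 y'=3.7664

F_att = 3/2·(g−p) = 3/2·(13,-21) = (19.5000,-31.5000)
o1: d²=17 ≤ ρ²=56; F_rep = 24·(-1,4)/17² = (-0.0830,0.3322)
o2: d²=218 > ρ²=56 → inactive
F = F_att + ΣF_rep = (19.4170,-31.1678)
p' = p + 1/5·F = (-0.1166,3.7664)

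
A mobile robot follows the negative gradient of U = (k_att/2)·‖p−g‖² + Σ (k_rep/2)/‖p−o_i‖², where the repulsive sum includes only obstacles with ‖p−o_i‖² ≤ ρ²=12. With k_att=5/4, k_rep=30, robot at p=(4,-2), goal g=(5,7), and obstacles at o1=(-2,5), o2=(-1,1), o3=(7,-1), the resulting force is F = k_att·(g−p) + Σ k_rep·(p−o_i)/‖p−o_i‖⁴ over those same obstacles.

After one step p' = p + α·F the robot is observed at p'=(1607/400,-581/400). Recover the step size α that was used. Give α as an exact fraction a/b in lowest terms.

F_att = 5/4·(g−p) = 5/4·(1,9) = (1.2500,11.2500)
o1: d²=85 > ρ²=12 → inactive
o2: d²=34 > ρ²=12 → inactive
o3: d²=10 ≤ ρ²=12; F_rep = 30·(-3,-1)/10² = (-0.9000,-0.3000)
F = F_att + ΣF_rep = (0.3500,10.9500)
Δp = p'−p = (0.0175,0.5475); α = Δx/Fx = (7/400) / (7/20) = 1/20
check: Δy/Fy = (219/400) / (219/20) = 1/20 ✓

α = 1/20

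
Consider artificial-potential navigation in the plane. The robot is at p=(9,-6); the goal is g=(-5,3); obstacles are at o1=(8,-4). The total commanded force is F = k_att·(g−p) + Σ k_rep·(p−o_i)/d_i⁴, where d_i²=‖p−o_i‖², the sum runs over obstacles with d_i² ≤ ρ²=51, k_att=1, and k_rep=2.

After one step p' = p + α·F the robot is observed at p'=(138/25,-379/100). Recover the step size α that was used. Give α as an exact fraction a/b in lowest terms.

F_att = 1·(g−p) = 1·(-14,9) = (-14.0000,9.0000)
o1: d²=5 ≤ ρ²=51; F_rep = 2·(1,-2)/5² = (0.0800,-0.1600)
F = F_att + ΣF_rep = (-13.9200,8.8400)
Δp = p'−p = (-3.4800,2.2100); α = Δx/Fx = (-87/25) / (-348/25) = 1/4
check: Δy/Fy = (221/100) / (221/25) = 1/4 ✓

α = 1/4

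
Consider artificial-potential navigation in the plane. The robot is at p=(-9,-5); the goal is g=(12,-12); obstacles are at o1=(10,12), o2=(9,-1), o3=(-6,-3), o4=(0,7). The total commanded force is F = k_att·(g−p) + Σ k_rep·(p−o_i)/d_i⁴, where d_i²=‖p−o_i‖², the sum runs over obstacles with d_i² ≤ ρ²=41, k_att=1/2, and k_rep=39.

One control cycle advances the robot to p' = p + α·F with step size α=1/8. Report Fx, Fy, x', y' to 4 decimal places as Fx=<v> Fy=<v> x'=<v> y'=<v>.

Fx=9.8077 Fy=-3.9615 x'=-7.7740 y'=-5.4952

F_att = 1/2·(g−p) = 1/2·(21,-7) = (10.5000,-3.5000)
o1: d²=650 > ρ²=41 → inactive
o2: d²=340 > ρ²=41 → inactive
o3: d²=13 ≤ ρ²=41; F_rep = 39·(-3,-2)/13² = (-0.6923,-0.4615)
o4: d²=225 > ρ²=41 → inactive
F = F_att + ΣF_rep = (9.8077,-3.9615)
p' = p + 1/8·F = (-7.7740,-5.4952)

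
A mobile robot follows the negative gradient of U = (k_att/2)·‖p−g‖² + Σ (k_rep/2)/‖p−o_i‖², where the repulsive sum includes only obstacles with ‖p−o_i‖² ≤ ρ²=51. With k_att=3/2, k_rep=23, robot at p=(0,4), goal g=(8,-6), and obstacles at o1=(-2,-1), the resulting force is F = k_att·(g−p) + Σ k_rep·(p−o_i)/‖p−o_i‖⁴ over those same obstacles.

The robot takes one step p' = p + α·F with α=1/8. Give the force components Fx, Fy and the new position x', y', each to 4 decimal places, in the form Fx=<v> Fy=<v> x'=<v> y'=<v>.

F_att = 3/2·(g−p) = 3/2·(8,-10) = (12.0000,-15.0000)
o1: d²=29 ≤ ρ²=51; F_rep = 23·(2,5)/29² = (0.0547,0.1367)
F = F_att + ΣF_rep = (12.0547,-14.8633)
p' = p + 1/8·F = (1.5068,2.1421)

Fx=12.0547 Fy=-14.8633 x'=1.5068 y'=2.1421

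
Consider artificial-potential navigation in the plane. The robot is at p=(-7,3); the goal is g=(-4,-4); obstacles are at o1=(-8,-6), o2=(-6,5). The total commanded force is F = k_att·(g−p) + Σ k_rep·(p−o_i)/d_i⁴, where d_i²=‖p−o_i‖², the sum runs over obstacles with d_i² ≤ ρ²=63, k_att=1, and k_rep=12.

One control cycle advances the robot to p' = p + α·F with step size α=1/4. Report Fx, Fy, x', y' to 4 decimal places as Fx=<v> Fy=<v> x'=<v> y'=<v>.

Fx=2.5200 Fy=-7.9600 x'=-6.3700 y'=1.0100

F_att = 1·(g−p) = 1·(3,-7) = (3.0000,-7.0000)
o1: d²=82 > ρ²=63 → inactive
o2: d²=5 ≤ ρ²=63; F_rep = 12·(-1,-2)/5² = (-0.4800,-0.9600)
F = F_att + ΣF_rep = (2.5200,-7.9600)
p' = p + 1/4·F = (-6.3700,1.0100)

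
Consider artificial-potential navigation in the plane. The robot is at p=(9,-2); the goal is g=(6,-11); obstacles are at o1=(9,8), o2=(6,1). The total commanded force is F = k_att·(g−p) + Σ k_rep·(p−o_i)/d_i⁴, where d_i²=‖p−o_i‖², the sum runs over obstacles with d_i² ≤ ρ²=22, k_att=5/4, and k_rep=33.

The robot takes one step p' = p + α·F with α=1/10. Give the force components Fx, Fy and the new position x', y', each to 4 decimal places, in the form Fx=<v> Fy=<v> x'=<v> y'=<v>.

F_att = 5/4·(g−p) = 5/4·(-3,-9) = (-3.7500,-11.2500)
o1: d²=100 > ρ²=22 → inactive
o2: d²=18 ≤ ρ²=22; F_rep = 33·(3,-3)/18² = (0.3056,-0.3056)
F = F_att + ΣF_rep = (-3.4444,-11.5556)
p' = p + 1/10·F = (8.6556,-3.1556)

Fx=-3.4444 Fy=-11.5556 x'=8.6556 y'=-3.1556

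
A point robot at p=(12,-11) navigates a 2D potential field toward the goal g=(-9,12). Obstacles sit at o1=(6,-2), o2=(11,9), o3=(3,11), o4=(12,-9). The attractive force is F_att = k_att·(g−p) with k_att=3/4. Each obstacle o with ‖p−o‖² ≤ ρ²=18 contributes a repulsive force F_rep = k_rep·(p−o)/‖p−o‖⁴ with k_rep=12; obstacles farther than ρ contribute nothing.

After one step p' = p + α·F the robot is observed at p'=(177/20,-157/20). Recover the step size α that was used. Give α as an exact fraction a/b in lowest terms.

F_att = 3/4·(g−p) = 3/4·(-21,23) = (-15.7500,17.2500)
o1: d²=117 > ρ²=18 → inactive
o2: d²=401 > ρ²=18 → inactive
o3: d²=565 > ρ²=18 → inactive
o4: d²=4 ≤ ρ²=18; F_rep = 12·(0,-2)/4² = (0.0000,-1.5000)
F = F_att + ΣF_rep = (-15.7500,15.7500)
Δp = p'−p = (-3.1500,3.1500); α = Δx/Fx = (-63/20) / (-63/4) = 1/5
check: Δy/Fy = (63/20) / (63/4) = 1/5 ✓

α = 1/5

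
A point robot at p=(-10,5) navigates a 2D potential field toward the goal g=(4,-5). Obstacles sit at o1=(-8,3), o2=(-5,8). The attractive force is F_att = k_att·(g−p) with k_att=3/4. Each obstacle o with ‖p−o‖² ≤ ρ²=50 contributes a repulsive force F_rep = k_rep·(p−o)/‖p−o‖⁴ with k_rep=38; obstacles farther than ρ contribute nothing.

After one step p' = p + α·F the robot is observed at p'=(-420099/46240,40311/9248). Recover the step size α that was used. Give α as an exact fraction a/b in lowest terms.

F_att = 3/4·(g−p) = 3/4·(14,-10) = (10.5000,-7.5000)
o1: d²=8 ≤ ρ²=50; F_rep = 38·(-2,2)/8² = (-1.1875,1.1875)
o2: d²=34 ≤ ρ²=50; F_rep = 38·(-5,-3)/34² = (-0.1644,-0.0986)
F = F_att + ΣF_rep = (9.1481,-6.4111)
Δp = p'−p = (0.9148,-0.6411); α = Δx/Fx = (42301/46240) / (42301/4624) = 1/10
check: Δy/Fy = (-5929/9248) / (-29645/4624) = 1/10 ✓

α = 1/10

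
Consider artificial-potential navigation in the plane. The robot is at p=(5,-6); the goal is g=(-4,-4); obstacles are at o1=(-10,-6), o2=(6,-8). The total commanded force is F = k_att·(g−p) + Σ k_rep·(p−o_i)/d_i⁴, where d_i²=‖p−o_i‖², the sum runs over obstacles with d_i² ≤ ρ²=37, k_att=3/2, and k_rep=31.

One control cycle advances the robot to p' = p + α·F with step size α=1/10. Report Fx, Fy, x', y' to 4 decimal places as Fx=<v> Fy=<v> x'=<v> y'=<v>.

F_att = 3/2·(g−p) = 3/2·(-9,2) = (-13.5000,3.0000)
o1: d²=225 > ρ²=37 → inactive
o2: d²=5 ≤ ρ²=37; F_rep = 31·(-1,2)/5² = (-1.2400,2.4800)
F = F_att + ΣF_rep = (-14.7400,5.4800)
p' = p + 1/10·F = (3.5260,-5.4520)

Fx=-14.7400 Fy=5.4800 x'=3.5260 y'=-5.4520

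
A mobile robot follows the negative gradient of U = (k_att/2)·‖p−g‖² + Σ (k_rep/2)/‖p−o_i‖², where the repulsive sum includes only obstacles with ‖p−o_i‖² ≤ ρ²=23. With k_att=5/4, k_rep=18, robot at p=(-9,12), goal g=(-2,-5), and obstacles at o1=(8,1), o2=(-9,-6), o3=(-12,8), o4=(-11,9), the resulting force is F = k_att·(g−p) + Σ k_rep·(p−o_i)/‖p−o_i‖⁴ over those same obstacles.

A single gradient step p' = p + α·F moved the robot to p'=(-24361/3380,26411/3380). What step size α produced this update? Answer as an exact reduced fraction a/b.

F_att = 5/4·(g−p) = 5/4·(7,-17) = (8.7500,-21.2500)
o1: d²=410 > ρ²=23 → inactive
o2: d²=324 > ρ²=23 → inactive
o3: d²=25 > ρ²=23 → inactive
o4: d²=13 ≤ ρ²=23; F_rep = 18·(2,3)/13² = (0.2130,0.3195)
F = F_att + ΣF_rep = (8.9630,-20.9305)
Δp = p'−p = (1.7926,-4.1861); α = Δx/Fx = (6059/3380) / (6059/676) = 1/5
check: Δy/Fy = (-14149/3380) / (-14149/676) = 1/5 ✓

α = 1/5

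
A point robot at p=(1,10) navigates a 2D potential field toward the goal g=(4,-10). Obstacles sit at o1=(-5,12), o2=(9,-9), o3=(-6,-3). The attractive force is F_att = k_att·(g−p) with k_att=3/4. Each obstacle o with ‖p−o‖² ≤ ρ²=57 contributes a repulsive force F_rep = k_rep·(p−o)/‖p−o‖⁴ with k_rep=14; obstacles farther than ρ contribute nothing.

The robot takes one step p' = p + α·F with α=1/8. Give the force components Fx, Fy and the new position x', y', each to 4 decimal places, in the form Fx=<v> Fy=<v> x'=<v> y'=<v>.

F_att = 3/4·(g−p) = 3/4·(3,-20) = (2.2500,-15.0000)
o1: d²=40 ≤ ρ²=57; F_rep = 14·(6,-2)/40² = (0.0525,-0.0175)
o2: d²=425 > ρ²=57 → inactive
o3: d²=218 > ρ²=57 → inactive
F = F_att + ΣF_rep = (2.3025,-15.0175)
p' = p + 1/8·F = (1.2878,8.1228)

Fx=2.3025 Fy=-15.0175 x'=1.2878 y'=8.1228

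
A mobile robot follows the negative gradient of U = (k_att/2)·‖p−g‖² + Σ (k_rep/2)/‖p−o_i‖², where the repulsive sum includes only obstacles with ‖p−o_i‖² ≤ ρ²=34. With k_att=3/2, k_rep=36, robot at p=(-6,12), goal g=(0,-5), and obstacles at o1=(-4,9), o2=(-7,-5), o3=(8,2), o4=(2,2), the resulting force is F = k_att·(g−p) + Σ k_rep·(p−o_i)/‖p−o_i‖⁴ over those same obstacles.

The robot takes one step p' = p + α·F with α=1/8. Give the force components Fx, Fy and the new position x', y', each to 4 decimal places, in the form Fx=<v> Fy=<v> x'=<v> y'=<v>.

F_att = 3/2·(g−p) = 3/2·(6,-17) = (9.0000,-25.5000)
o1: d²=13 ≤ ρ²=34; F_rep = 36·(-2,3)/13² = (-0.4260,0.6391)
o2: d²=290 > ρ²=34 → inactive
o3: d²=296 > ρ²=34 → inactive
o4: d²=164 > ρ²=34 → inactive
F = F_att + ΣF_rep = (8.5740,-24.8609)
p' = p + 1/8·F = (-4.9283,8.8924)

Fx=8.5740 Fy=-24.8609 x'=-4.9283 y'=8.8924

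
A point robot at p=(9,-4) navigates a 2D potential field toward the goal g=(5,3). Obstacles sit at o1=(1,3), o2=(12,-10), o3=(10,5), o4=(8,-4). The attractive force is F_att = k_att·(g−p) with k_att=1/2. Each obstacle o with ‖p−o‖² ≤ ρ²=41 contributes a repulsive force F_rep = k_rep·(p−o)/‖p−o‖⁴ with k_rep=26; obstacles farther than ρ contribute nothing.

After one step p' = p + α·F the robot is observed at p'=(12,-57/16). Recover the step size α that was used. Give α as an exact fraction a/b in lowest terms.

α = 1/8

F_att = 1/2·(g−p) = 1/2·(-4,7) = (-2.0000,3.5000)
o1: d²=113 > ρ²=41 → inactive
o2: d²=45 > ρ²=41 → inactive
o3: d²=82 > ρ²=41 → inactive
o4: d²=1 ≤ ρ²=41; F_rep = 26·(1,0)/1² = (26.0000,0.0000)
F = F_att + ΣF_rep = (24.0000,3.5000)
Δp = p'−p = (3.0000,0.4375); α = Δx/Fx = (3) / (24) = 1/8
check: Δy/Fy = (7/16) / (7/2) = 1/8 ✓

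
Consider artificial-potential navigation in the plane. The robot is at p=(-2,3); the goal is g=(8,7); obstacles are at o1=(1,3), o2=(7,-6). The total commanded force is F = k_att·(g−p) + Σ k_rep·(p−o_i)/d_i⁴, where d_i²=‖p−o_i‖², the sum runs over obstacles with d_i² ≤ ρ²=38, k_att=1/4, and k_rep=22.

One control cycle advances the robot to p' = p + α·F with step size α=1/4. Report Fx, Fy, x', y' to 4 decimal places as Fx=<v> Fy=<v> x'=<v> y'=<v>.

Fx=1.6852 Fy=1.0000 x'=-1.5787 y'=3.2500

F_att = 1/4·(g−p) = 1/4·(10,4) = (2.5000,1.0000)
o1: d²=9 ≤ ρ²=38; F_rep = 22·(-3,0)/9² = (-0.8148,0.0000)
o2: d²=162 > ρ²=38 → inactive
F = F_att + ΣF_rep = (1.6852,1.0000)
p' = p + 1/4·F = (-1.5787,3.2500)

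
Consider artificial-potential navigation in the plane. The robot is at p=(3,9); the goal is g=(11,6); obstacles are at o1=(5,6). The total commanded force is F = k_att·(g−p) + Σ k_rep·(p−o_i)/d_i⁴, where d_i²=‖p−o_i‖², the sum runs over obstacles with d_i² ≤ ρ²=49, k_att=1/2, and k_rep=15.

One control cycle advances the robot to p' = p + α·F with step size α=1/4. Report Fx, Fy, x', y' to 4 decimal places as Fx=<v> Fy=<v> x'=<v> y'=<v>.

Fx=3.8225 Fy=-1.2337 x'=3.9556 y'=8.6916

F_att = 1/2·(g−p) = 1/2·(8,-3) = (4.0000,-1.5000)
o1: d²=13 ≤ ρ²=49; F_rep = 15·(-2,3)/13² = (-0.1775,0.2663)
F = F_att + ΣF_rep = (3.8225,-1.2337)
p' = p + 1/4·F = (3.9556,8.6916)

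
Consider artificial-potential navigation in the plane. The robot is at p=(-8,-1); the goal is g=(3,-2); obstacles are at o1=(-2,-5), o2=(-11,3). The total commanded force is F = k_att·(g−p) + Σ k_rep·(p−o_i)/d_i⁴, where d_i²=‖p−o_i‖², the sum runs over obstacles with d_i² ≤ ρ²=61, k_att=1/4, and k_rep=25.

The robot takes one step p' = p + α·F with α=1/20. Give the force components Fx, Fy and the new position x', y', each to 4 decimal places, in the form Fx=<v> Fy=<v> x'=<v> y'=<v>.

Fx=2.8145 Fy=-0.3730 x'=-7.8593 y'=-1.0187

F_att = 1/4·(g−p) = 1/4·(11,-1) = (2.7500,-0.2500)
o1: d²=52 ≤ ρ²=61; F_rep = 25·(-6,4)/52² = (-0.0555,0.0370)
o2: d²=25 ≤ ρ²=61; F_rep = 25·(3,-4)/25² = (0.1200,-0.1600)
F = F_att + ΣF_rep = (2.8145,-0.3730)
p' = p + 1/20·F = (-7.8593,-1.0187)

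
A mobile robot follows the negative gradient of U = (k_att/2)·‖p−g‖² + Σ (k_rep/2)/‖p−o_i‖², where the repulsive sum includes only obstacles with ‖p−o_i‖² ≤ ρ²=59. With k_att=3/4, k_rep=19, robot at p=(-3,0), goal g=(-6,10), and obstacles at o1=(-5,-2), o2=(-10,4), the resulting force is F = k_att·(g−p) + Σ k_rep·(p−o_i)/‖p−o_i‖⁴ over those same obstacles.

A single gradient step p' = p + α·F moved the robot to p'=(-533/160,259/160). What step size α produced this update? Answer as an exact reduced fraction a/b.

α = 1/5

F_att = 3/4·(g−p) = 3/4·(-3,10) = (-2.2500,7.5000)
o1: d²=8 ≤ ρ²=59; F_rep = 19·(2,2)/8² = (0.5938,0.5938)
o2: d²=65 > ρ²=59 → inactive
F = F_att + ΣF_rep = (-1.6562,8.0938)
Δp = p'−p = (-0.3312,1.6187); α = Δx/Fx = (-53/160) / (-53/32) = 1/5
check: Δy/Fy = (259/160) / (259/32) = 1/5 ✓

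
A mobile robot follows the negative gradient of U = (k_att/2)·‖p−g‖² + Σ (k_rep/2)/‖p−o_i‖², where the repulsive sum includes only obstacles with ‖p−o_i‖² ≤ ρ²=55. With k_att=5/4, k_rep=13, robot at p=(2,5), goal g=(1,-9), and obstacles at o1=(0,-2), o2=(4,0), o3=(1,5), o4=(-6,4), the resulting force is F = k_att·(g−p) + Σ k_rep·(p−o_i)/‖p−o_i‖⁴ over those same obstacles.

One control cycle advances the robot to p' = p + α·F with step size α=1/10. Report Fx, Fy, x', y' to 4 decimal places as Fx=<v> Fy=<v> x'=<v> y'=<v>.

Fx=11.7283 Fy=-17.3903 x'=3.1728 y'=3.2610

F_att = 5/4·(g−p) = 5/4·(-1,-14) = (-1.2500,-17.5000)
o1: d²=53 ≤ ρ²=55; F_rep = 13·(2,7)/53² = (0.0093,0.0324)
o2: d²=29 ≤ ρ²=55; F_rep = 13·(-2,5)/29² = (-0.0309,0.0773)
o3: d²=1 ≤ ρ²=55; F_rep = 13·(1,0)/1² = (13.0000,0.0000)
o4: d²=65 > ρ²=55 → inactive
F = F_att + ΣF_rep = (11.7283,-17.3903)
p' = p + 1/10·F = (3.1728,3.2610)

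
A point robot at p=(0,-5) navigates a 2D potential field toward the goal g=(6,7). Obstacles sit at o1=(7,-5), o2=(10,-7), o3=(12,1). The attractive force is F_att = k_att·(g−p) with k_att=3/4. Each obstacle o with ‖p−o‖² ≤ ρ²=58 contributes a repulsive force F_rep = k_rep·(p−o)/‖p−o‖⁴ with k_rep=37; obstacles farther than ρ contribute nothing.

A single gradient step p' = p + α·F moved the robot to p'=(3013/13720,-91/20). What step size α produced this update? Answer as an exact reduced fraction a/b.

F_att = 3/4·(g−p) = 3/4·(6,12) = (4.5000,9.0000)
o1: d²=49 ≤ ρ²=58; F_rep = 37·(-7,0)/49² = (-0.1079,0.0000)
o2: d²=104 > ρ²=58 → inactive
o3: d²=180 > ρ²=58 → inactive
F = F_att + ΣF_rep = (4.3921,9.0000)
Δp = p'−p = (0.2196,0.4500); α = Δx/Fx = (3013/13720) / (3013/686) = 1/20
check: Δy/Fy = (9/20) / (9) = 1/20 ✓

α = 1/20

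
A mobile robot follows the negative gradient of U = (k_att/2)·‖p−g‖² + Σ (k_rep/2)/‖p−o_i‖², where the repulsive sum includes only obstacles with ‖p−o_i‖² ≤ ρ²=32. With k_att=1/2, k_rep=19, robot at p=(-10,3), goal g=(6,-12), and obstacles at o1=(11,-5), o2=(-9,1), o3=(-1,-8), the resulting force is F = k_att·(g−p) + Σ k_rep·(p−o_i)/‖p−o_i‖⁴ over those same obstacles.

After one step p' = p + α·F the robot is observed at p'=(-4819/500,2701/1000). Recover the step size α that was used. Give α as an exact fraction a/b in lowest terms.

α = 1/20

F_att = 1/2·(g−p) = 1/2·(16,-15) = (8.0000,-7.5000)
o1: d²=505 > ρ²=32 → inactive
o2: d²=5 ≤ ρ²=32; F_rep = 19·(-1,2)/5² = (-0.7600,1.5200)
o3: d²=202 > ρ²=32 → inactive
F = F_att + ΣF_rep = (7.2400,-5.9800)
Δp = p'−p = (0.3620,-0.2990); α = Δx/Fx = (181/500) / (181/25) = 1/20
check: Δy/Fy = (-299/1000) / (-299/50) = 1/20 ✓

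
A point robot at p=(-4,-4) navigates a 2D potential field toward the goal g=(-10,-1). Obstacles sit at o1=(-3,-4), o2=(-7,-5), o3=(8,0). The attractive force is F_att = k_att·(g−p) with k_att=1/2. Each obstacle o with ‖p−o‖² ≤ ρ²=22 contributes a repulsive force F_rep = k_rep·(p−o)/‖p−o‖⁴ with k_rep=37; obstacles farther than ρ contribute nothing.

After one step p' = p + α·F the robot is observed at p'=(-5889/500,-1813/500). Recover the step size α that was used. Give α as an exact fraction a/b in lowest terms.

α = 1/5

F_att = 1/2·(g−p) = 1/2·(-6,3) = (-3.0000,1.5000)
o1: d²=1 ≤ ρ²=22; F_rep = 37·(-1,0)/1² = (-37.0000,0.0000)
o2: d²=10 ≤ ρ²=22; F_rep = 37·(3,1)/10² = (1.1100,0.3700)
o3: d²=160 > ρ²=22 → inactive
F = F_att + ΣF_rep = (-38.8900,1.8700)
Δp = p'−p = (-7.7780,0.3740); α = Δx/Fx = (-3889/500) / (-3889/100) = 1/5
check: Δy/Fy = (187/500) / (187/100) = 1/5 ✓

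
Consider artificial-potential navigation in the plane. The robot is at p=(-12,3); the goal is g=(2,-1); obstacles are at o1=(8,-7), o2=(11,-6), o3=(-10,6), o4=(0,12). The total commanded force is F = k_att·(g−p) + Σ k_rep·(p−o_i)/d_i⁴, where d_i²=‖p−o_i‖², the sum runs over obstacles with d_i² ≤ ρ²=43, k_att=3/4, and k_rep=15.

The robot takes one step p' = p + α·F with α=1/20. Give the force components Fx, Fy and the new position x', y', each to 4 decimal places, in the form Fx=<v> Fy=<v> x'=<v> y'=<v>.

F_att = 3/4·(g−p) = 3/4·(14,-4) = (10.5000,-3.0000)
o1: d²=500 > ρ²=43 → inactive
o2: d²=610 > ρ²=43 → inactive
o3: d²=13 ≤ ρ²=43; F_rep = 15·(-2,-3)/13² = (-0.1775,-0.2663)
o4: d²=225 > ρ²=43 → inactive
F = F_att + ΣF_rep = (10.3225,-3.2663)
p' = p + 1/20·F = (-11.4839,2.8367)

Fx=10.3225 Fy=-3.2663 x'=-11.4839 y'=2.8367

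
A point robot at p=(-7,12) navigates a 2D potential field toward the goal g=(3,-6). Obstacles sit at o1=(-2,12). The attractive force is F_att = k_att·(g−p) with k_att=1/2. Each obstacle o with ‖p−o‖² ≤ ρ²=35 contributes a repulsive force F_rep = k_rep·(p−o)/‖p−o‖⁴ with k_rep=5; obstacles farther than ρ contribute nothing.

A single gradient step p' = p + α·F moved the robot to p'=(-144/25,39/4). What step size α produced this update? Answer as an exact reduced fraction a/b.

F_att = 1/2·(g−p) = 1/2·(10,-18) = (5.0000,-9.0000)
o1: d²=25 ≤ ρ²=35; F_rep = 5·(-5,0)/25² = (-0.0400,0.0000)
F = F_att + ΣF_rep = (4.9600,-9.0000)
Δp = p'−p = (1.2400,-2.2500); α = Δx/Fx = (31/25) / (124/25) = 1/4
check: Δy/Fy = (-9/4) / (-9) = 1/4 ✓

α = 1/4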